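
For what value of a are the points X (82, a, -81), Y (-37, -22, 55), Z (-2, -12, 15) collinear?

12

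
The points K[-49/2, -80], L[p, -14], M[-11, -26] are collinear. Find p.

-8

The three points are collinear iff det[KL; KM] = 0.
This determinant is linear in p: (54)p + (432) = 0, so p = -8.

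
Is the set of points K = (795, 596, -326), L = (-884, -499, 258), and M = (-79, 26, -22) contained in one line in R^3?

KL = (-1679, -1095, 584), KM = (-874, -570, 304).
KL × KM = (0, 0, 0).
The cross product vanishes, so the three points are collinear.

Yes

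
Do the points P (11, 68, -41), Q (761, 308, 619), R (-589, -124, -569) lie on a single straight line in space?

Yes

PQ = (750, 240, 660), PR = (-600, -192, -528).
PQ × PR = (0, 0, 0).
The cross product vanishes, so the three points are collinear.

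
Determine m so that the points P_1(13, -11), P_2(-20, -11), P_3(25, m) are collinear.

-11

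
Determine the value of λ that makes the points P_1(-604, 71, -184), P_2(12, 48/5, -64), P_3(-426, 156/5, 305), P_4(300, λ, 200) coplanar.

The points are coplanar iff P_1P_2 · (P_1P_3 × P_1P_4) = 0.
Expanding, this is linear in λ: (-279864)λ + (-40860144/5) = 0.
So λ = -146/5.

-146/5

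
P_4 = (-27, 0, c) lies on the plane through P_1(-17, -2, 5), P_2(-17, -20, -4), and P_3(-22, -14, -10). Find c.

-12

Coplanarity requires P_1P_2 · (P_1P_3 × P_1P_4) = 0.
P_1P_2 = (0, -18, -9), P_1P_3 = (-5, -12, -15); the triple product is linear in c with coefficient -90 and constant term -1080.
Setting it to zero: c = -12.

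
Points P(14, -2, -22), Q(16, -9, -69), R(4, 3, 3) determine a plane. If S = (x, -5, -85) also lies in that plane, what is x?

-28

The plane through P, Q, R has equation 60x + 420y − 60z = 1320.
Substituting S: (60)x + (3000) = 1320, so x = -28.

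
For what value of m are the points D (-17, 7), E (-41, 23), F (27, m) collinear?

-67/3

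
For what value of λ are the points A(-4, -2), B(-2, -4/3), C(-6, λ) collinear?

-8/3

Collinearity: (C − A) must be parallel to (B − A) = (2, 2/3).
Cross-multiplying the components: (λ − (-2))·(2) = (-2)·(2/3).
Solving gives λ = -8/3.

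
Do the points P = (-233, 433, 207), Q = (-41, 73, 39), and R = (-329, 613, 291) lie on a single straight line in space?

Yes

PQ = (192, -360, -168), PR = (-96, 180, 84).
Each component of PR is -1/2 times the corresponding component of PQ, so PR = -1/2·PQ and the points are collinear.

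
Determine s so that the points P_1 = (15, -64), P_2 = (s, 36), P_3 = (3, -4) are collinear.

The three points are collinear iff det[P_1P_2; P_1P_3] = 0.
This determinant is linear in s: (60)s + (300) = 0, so s = -5.

-5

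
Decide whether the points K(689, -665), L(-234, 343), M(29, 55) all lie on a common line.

No

KL = (-923, 1008), KM = (-660, 720).
If collinear, KM would be a scalar multiple of KL. But (-923)·(720) ≠ (1008)·(-660) (difference 720), so they are not parallel; the points are not collinear.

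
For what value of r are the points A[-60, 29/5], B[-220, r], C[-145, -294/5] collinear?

-579/5

Collinearity: (B − A) must be parallel to (C − A) = (-85, -323/5).
Cross-multiplying the components: (r − 29/5)·(-85) = (-160)·(-323/5).
Solving gives r = -579/5.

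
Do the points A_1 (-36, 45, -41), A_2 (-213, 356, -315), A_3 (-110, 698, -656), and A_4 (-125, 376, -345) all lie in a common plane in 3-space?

No

A normal to the plane through A_1, A_2, A_3 is n = A_1A_2 × A_1A_3 = (-12343, -88579, -92567).
The plane has equation n·P = 253540. For A_4: n·A_4 = 172786.
172786 ≠ 253540, so A_4 is off the plane.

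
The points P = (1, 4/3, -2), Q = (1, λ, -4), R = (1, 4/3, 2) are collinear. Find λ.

Direction PR = (0, 0, 4). From the z-coordinate of Q, the parameter along the line is τ = (-4 − (-2))/4 = -1/2.
Then λ = 4/3 + (-1/2)·(0) = 4/3.

4/3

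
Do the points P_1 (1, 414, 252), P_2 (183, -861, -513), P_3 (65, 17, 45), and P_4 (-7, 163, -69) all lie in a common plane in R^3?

No

With P_1 as base: P_1P_2 = (182, -1275, -765), P_1P_3 = (64, -397, -207), P_1P_4 = (-8, -251, -321).
P_1P_3 × P_1P_4 = (75480, 22200, -19240).
P_1P_2 · (P_1P_3 × P_1P_4) = 150960.
Since 150960 ≠ 0, the four points are not coplanar.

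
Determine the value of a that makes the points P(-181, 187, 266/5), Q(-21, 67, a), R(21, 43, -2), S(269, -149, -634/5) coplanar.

-64/5

Normal to plane PRS: n = (36864/5, 11520, -3072); plane equation n·X = 3281664/5.
Requiring n·Q = 3281664/5: (-3072)a + (3085056/5) = 3281664/5.
So a = -64/5.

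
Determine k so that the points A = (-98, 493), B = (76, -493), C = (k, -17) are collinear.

-8

Collinearity: (C − A) must be parallel to (B − A) = (174, -986).
Cross-multiplying the components: (k − (-98))·(-986) = (-510)·(174).
Solving gives k = -8.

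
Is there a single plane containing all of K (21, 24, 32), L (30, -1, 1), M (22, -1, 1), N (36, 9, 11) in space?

No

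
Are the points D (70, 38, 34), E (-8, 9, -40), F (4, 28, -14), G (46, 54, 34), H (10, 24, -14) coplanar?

The plane through D, E, F has normal n = DE × DF = (652, 1140, -1134) and equation n·P = 50404.
Checking the remaining points: n·G = 52996, n·H = 49756.
Since n·G = 52996 ≠ 50404, G is off the plane and the points are not all coplanar.

No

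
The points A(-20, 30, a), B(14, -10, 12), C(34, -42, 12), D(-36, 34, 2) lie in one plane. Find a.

The points are coplanar iff AB · (AC × AD) = 0.
Expanding, this is linear in a: (720)a + (-5760) = 0.
So a = 8.

8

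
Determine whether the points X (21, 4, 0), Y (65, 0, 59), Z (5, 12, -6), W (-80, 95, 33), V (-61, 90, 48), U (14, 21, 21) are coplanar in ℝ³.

The plane through X, Y, Z has normal n = XY × XZ = (-448, -680, 288) and equation n·P = -12128.
Checking the remaining points: n·W = -19256, n·V = -20048, n·U = -14504.
Since n·W = -19256 ≠ -12128, W is off the plane and the points are not all coplanar.

No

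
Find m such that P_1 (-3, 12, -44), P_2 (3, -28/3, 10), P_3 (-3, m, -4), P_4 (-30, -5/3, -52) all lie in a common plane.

-20/3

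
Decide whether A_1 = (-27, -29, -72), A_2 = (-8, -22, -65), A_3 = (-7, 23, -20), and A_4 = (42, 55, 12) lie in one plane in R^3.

Yes

With A_1 as base: A_1A_2 = (19, 7, 7), A_1A_3 = (20, 52, 52), A_1A_4 = (69, 84, 84).
A_1A_3 × A_1A_4 = (0, 1908, -1908).
A_1A_2 · (A_1A_3 × A_1A_4) = 0.
The scalar triple product vanishes, so the four points are coplanar.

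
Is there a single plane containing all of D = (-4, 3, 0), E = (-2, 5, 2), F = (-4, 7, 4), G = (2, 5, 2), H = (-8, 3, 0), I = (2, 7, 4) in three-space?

The plane through D, E, F has normal n = DE × DF = (0, -8, 8) and equation n·P = -24.
Checking the remaining points: n·G = -24, n·H = -24, n·I = -24.
All equal -24, so all 6 points lie in one plane.

Yes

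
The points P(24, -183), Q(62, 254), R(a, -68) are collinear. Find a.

34

Collinearity: (R − P) must be parallel to (Q − P) = (38, 437).
Cross-multiplying the components: (a − 24)·(437) = (115)·(38).
Solving gives a = 34.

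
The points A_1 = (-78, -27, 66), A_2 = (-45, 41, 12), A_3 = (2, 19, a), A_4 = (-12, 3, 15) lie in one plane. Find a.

-1

Coplanarity ⇔ det[A_1A_2; A_1A_3; A_1A_4] = 0.
Expanding, this is linear in a: (3498)a + (3498) = 0.
So a = -1.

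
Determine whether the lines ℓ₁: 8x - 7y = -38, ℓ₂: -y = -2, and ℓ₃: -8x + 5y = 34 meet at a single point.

Intersecting ℓ₁ and ℓ₂: solving the 2×2 system gives (x, y) = (-3, 2).
Substitute into ℓ₃: (-8)(-3) + (5)(2) = 34.
This equals 34, so (-3, 2) lies on all three lines and they are concurrent.

Yes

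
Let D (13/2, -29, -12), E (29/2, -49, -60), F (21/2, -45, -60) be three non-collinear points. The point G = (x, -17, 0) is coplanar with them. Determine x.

Coplanarity requires DE · (DF × DG) = 0.
DE = (8, -20, -48), DF = (4, -16, -48); the triple product is linear in x with coefficient 192 and constant term 480.
Setting it to zero: x = -5/2.

-5/2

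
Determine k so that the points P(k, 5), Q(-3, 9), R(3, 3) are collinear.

1

The three points are collinear iff det[PQ; PR] = 0.
This determinant is linear in k: (6)k + (-6) = 0, so k = 1.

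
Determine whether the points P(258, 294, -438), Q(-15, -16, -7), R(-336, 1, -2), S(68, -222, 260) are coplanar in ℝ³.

No

With P as base: PQ = (-273, -310, 431), PR = (-594, -293, 436), PS = (-190, -516, 698).
PR × PS = (20462, 331772, 250834).
PQ · (PR × PS) = -325992.
Since -325992 ≠ 0, the four points are not coplanar.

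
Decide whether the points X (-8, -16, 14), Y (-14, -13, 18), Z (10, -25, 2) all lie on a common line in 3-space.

Yes

XY = (-6, 3, 4), XZ = (18, -9, -12).
Each component of XZ is -3 times the corresponding component of XY, so XZ = -3·XY and the points are collinear.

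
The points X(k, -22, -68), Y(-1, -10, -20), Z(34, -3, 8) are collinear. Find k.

-61

Collinearity requires XY × XZ = 0; each component is linear in k.
The y-component gives (28)k + (1708) = 0, so k = -61.
The remaining components then also vanish.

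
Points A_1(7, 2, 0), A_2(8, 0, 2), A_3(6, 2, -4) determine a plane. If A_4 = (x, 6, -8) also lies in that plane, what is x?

4

The plane through A_1, A_2, A_3 has equation 8x + 2y − 2z = 60.
Substituting A_4: (8)x + (28) = 60, so x = 4.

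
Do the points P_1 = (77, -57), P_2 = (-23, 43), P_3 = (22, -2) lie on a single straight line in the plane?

P_1P_2 = (-100, 100), P_1P_3 = (-55, 55).
det[P_1P_2; P_1P_3] = (-100)(55) − (100)(-55) = 0.
The determinant is zero, so the points are collinear.

Yes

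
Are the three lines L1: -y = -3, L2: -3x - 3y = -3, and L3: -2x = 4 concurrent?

Yes

Lines aᵢx + bᵢy = cᵢ with pairwise distinct directions are concurrent exactly when det[aᵢ bᵢ cᵢ] = 0.
Here the determinant is 0.
It vanishes, so the lines are concurrent at (-2, 3).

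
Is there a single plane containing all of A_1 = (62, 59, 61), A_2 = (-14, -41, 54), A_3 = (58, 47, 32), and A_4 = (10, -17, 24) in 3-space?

With A_1 as base: A_1A_2 = (-76, -100, -7), A_1A_3 = (-4, -12, -29), A_1A_4 = (-52, -76, -37).
A_1A_3 × A_1A_4 = (-1760, 1360, -320).
A_1A_2 · (A_1A_3 × A_1A_4) = 0.
The scalar triple product vanishes, so the four points are coplanar.

Yes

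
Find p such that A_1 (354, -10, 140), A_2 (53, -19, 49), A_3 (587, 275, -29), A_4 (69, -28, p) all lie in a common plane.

62

Coplanarity ⇔ det[A_1A_2; A_1A_3; A_1A_4] = 0.
Expanding, this is linear in p: (-83688)p + (5188656) = 0.
So p = 62.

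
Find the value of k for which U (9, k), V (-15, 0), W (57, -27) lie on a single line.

-9

The three points are collinear iff det[UV; UW] = 0.
This determinant is linear in k: (72)k + (648) = 0, so k = -9.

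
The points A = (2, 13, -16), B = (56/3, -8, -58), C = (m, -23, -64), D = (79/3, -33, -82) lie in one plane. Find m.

58/3

Normal to plane ABD: n = (-546, 78, -767/3); plane equation n·P = 12038/3.
Requiring n·C = 12038/3: (-546)m + (43706/3) = 12038/3.
So m = 58/3.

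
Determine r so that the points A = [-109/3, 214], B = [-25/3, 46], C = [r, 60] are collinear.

-32/3

The three points are collinear iff det[AB; AC] = 0.
This determinant is linear in r: (168)r + (1792) = 0, so r = -32/3.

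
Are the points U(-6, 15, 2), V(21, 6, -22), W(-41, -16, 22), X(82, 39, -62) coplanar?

No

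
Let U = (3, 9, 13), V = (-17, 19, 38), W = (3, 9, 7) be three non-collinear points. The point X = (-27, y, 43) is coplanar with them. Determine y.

Coplanarity requires UV · (UW × UX) = 0.
UV = (-20, 10, 25), UW = (0, 0, -6); the triple product is linear in y with coefficient -120 and constant term 2880.
Setting it to zero: y = 24.

24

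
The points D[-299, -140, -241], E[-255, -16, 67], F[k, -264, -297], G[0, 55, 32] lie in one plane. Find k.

Normal to plane DEG: n = (-26208, 80080, -28496); plane equation n·P = 3492528.
Requiring n·F = 3492528: (-26208)k + (-12677808) = 3492528.
So k = -617.

-617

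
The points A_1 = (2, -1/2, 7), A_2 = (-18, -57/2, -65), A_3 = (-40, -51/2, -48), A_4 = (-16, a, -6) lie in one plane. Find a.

-15/2

The points are coplanar iff A_1A_2 · (A_1A_3 × A_1A_4) = 0.
Expanding, this is linear in a: (1924)a + (14430) = 0.
So a = -15/2.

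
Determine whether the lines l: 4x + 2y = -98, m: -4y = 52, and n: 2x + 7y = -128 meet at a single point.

No

The three lines meet at one point iff the augmented coefficient matrix [aᵢ bᵢ cᵢ] has rank < 3, i.e. its determinant vanishes.
Here the determinant is 16.
Nonzero, so no common point exists.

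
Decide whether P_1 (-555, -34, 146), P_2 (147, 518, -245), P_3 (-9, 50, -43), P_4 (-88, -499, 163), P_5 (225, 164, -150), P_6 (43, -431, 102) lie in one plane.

The plane through P_1, P_2, P_3 has normal n = P_1P_2 × P_1P_3 = (-71484, -80808, -242424) and equation n·P = 7027188.
Checking the remaining points: n·P_4 = 7098672, n·P_5 = 7027188, n·P_6 = 7027188.
Since n·P_4 = 7098672 ≠ 7027188, P_4 is off the plane and the points are not all coplanar.

No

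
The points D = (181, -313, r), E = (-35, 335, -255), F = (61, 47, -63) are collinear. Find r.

177

Collinearity requires DE × DF = 0; each component is linear in r.
The x-component gives (-288)r + (50976) = 0, so r = 177.
The remaining components then also vanish.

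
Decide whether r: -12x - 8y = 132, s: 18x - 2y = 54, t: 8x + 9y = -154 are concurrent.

Yes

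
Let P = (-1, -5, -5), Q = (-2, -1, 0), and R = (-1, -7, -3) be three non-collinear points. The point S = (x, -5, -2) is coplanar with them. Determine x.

-4/3

Coplanarity requires PQ · (PR × PS) = 0.
PQ = (-1, 4, 5), PR = (0, -2, 2); the triple product is linear in x with coefficient 18 and constant term 24.
Setting it to zero: x = -4/3.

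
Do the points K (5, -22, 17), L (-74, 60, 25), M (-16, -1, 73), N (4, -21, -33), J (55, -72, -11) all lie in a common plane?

No

The plane through K, L, M has normal n = KL × KM = (4424, 4256, 63) and equation n·P = -70441.
Checking the remaining points: n·N = -73759, n·J = -63805.
Since n·N = -73759 ≠ -70441, N is off the plane and the points are not all coplanar.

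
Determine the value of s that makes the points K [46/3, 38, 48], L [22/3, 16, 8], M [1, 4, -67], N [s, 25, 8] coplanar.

10

Normal to plane KLM: n = (1170, -1040/3, -130/3); plane equation n·P = 8060/3.
Requiring n·N = 8060/3: (1170)s + (-27040/3) = 8060/3.
So s = 10.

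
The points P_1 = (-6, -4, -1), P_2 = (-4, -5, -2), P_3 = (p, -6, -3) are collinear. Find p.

-2

Direction P_1P_2 = (2, -1, -1). From the y-coordinate of P_3, the parameter along the line is τ = (-6 − (-4))/(-1) = 2.
Then p = (-6) + 2·(2) = -2.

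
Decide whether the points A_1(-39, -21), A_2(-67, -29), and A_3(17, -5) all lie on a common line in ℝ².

Yes

A_1A_2 = (-28, -8), A_1A_3 = (56, 16).
Twice the signed area of △A_1A_2A_3 is (-28)(16) − (-8)(56) = 0.
The triangle is degenerate (zero area), so the points are collinear.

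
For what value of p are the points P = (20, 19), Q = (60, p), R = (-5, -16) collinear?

75

Collinearity: (Q − P) must be parallel to (R − P) = (-25, -35).
Cross-multiplying the components: (p − 19)·(-25) = (40)·(-35).
Solving gives p = 75.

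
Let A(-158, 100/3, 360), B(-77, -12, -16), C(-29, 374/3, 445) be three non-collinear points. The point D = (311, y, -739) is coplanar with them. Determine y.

86/3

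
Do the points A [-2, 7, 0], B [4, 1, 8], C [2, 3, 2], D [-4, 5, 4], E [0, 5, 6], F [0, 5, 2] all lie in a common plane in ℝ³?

The plane through A, B, C has normal n = AB × AC = (20, 20, 0) and equation n·P = 100.
Checking the remaining points: n·D = 20, n·E = 100, n·F = 100.
Since n·D = 20 ≠ 100, D is off the plane and the points are not all coplanar.

No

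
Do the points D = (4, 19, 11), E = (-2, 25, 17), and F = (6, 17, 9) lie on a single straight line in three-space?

Yes

DE = (-6, 6, 6), DF = (2, -2, -2).
DE × DF = (0, 0, 0).
The cross product vanishes, so the three points are collinear.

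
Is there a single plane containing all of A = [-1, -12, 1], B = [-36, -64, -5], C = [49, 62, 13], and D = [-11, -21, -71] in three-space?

Yes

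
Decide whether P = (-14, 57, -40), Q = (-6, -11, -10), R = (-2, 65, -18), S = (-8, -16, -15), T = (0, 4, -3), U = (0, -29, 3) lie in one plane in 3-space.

The plane through P, Q, R has normal n = PQ × PR = (-1736, 184, 880) and equation n·X = -408.
Checking the remaining points: n·S = -2256, n·T = -1904, n·U = -2696.
Since n·S = -2256 ≠ -408, S is off the plane and the points are not all coplanar.

No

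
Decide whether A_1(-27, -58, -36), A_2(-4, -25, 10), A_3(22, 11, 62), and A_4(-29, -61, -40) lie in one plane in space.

A normal to the plane through A_1, A_2, A_3 is n = A_1A_2 × A_1A_3 = (60, 0, -30).
The plane has equation n·P = -540. For A_4: n·A_4 = -540.
Equal, so A_4 lies in the plane and all four are coplanar.

Yes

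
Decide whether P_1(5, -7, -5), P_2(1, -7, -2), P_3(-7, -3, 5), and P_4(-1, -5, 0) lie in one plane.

Yes

With P_1 as base: P_1P_2 = (-4, 0, 3), P_1P_3 = (-12, 4, 10), P_1P_4 = (-6, 2, 5).
P_1P_3 × P_1P_4 = (0, 0, 0).
P_1P_2 · (P_1P_3 × P_1P_4) = 0.
The scalar triple product vanishes, so the four points are coplanar.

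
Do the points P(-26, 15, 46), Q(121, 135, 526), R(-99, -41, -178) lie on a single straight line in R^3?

PQ = (147, 120, 480), PR = (-73, -56, -224).
Comparing components 3 and 1: (480)(-73) − (147)(-224) = -2112 ≠ 0, so PQ and PR are not parallel and the points are not collinear.

No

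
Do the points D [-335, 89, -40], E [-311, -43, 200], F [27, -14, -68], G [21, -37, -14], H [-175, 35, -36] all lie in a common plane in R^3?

No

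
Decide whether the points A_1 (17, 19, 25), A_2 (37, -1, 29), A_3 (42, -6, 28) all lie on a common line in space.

No

A_1A_2 = (20, -20, 4), A_1A_3 = (25, -25, 3).
A_1A_2 × A_1A_3 = (40, 40, 0).
The cross product is nonzero, so the points do not lie on one line.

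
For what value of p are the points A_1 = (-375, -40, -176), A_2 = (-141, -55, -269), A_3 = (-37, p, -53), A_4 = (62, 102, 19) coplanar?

Normal to plane A_1A_2A_4: n = (10281, -86271, 39783); plane equation n·P = -7406343.
Requiring n·A_3 = -7406343: (-86271)p + (-2488896) = -7406343.
So p = 57.

57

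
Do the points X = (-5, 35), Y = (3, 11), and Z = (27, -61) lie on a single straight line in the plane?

Yes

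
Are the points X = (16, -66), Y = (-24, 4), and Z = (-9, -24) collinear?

XY = (-40, 70), XZ = (-25, 42).
If collinear, XZ would be a scalar multiple of XY. But (-40)·(42) ≠ (70)·(-25) (difference 70), so they are not parallel; the points are not collinear.

No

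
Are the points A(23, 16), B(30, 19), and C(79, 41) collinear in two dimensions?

No

AB = (7, 3), AC = (56, 25).
If collinear, AC would be a scalar multiple of AB. But (7)·(25) ≠ (3)·(56) (difference 7), so they are not parallel; the points are not collinear.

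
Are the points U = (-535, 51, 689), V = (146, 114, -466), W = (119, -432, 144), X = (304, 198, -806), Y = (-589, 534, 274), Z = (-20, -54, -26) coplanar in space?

The plane through U, V, W has normal n = UV × UW = (-592200, -384225, -370125) and equation n·P = 42215400.
Checking the remaining points: n·X = 42215400, n·Y = 42215400, n·Z = 42215400.
All equal 42215400, so all 6 points lie in one plane.

Yes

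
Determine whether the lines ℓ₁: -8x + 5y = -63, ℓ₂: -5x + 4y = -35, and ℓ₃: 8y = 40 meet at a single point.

The three lines meet at one point iff the augmented coefficient matrix [aᵢ bᵢ cᵢ] has rank < 3, i.e. its determinant vanishes.
Here the determinant is 0.
It vanishes, so the lines are concurrent at (11, 5).

Yes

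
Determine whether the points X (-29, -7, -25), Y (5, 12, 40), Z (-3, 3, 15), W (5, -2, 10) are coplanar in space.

With X as base: XY = (34, 19, 65), XZ = (26, 10, 40), XW = (34, 5, 35).
XZ × XW = (150, 450, -210).
XY · (XZ × XW) = 0.
The scalar triple product vanishes, so the four points are coplanar.

Yes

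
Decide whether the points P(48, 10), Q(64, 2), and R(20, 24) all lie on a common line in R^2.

PQ = (16, -8), PR = (-28, 14).
Twice the signed area of △PQR is (16)(14) − (-8)(-28) = 0.
The triangle is degenerate (zero area), so the points are collinear.

Yes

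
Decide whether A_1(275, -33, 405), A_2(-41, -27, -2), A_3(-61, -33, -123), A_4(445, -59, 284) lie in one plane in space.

Yes

With A_1 as base: A_1A_2 = (-316, 6, -407), A_1A_3 = (-336, 0, -528), A_1A_4 = (170, -26, -121).
A_1A_3 × A_1A_4 = (-13728, -130416, 8736).
A_1A_2 · (A_1A_3 × A_1A_4) = 0.
The scalar triple product vanishes, so the four points are coplanar.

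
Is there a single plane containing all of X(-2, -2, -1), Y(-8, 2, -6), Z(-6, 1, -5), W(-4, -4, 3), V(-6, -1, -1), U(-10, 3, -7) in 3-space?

The plane through X, Y, Z has normal n = XY × XZ = (-1, -4, -2) and equation n·P = 12.
Checking the remaining points: n·W = 14, n·V = 12, n·U = 12.
Since n·W = 14 ≠ 12, W is off the plane and the points are not all coplanar.

No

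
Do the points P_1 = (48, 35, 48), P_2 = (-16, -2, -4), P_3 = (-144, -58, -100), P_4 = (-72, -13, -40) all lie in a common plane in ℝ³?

Yes

A normal to the plane through P_1, P_2, P_3 is n = P_1P_2 × P_1P_3 = (640, 512, -1152).
The plane has equation n·P = -6656. For P_4: n·P_4 = -6656.
Equal, so P_4 lies in the plane and all four are coplanar.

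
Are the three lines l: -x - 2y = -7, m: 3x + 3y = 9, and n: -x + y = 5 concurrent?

Yes

Intersecting l and m: solving the 2×2 system gives (x, y) = (-1, 4).
Substitute into n: (-1)(-1) + (1)(4) = 5.
This equals 5, so (-1, 4) lies on all three lines and they are concurrent.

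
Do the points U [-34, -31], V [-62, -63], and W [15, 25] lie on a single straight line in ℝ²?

Yes

UV = (-28, -32), UW = (49, 56).
Checking proportionality: UW = -7/4·UV, so the vectors are parallel and the points are collinear.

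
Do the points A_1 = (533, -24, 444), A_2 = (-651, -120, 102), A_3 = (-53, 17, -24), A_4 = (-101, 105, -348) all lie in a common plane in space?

The four points are coplanar iff the 3×3 determinant with rows A_1A_2, A_1A_3, A_1A_4 is zero.
Rows: (-1184, -96, -342), (-586, 41, -468), (-634, 129, -792).
Expanding along the first row: (-1184)(27900) − (-96)(167400) + (-342)(-49600) = 0.
Zero determinant ⇒ coplanar.

Yes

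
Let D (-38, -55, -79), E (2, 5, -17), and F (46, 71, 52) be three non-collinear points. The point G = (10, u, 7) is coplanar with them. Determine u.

A normal to the plane is n = DE × DF = (48, -32, 0).
G lies in the plane iff n · DG = 0.
This gives (-32)u + (544) = 0, so u = 17.

17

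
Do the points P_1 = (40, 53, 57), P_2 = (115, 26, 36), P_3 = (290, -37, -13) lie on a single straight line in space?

P_1P_2 = (75, -27, -21), P_1P_3 = (250, -90, -70).
P_1P_2 × P_1P_3 = (0, 0, 0).
The cross product vanishes, so the three points are collinear.

Yes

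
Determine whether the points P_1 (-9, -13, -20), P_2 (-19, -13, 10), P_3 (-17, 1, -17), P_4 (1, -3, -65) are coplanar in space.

The four points are coplanar iff the 3×3 determinant with rows P_1P_2, P_1P_3, P_1P_4 is zero.
Rows: (-10, 0, 30), (-8, 14, 3), (10, 10, -45).
Expanding along the first row: (-10)(-660) − (0)(330) + (30)(-220) = 0.
Zero determinant ⇒ coplanar.

Yes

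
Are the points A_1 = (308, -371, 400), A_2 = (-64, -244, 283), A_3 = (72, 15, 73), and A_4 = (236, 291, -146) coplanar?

No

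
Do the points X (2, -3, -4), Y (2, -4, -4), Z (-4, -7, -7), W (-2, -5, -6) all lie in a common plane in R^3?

Yes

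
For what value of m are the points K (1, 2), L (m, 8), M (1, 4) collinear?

Collinearity: (L − K) must be parallel to (M − K) = (0, 2).
Cross-multiplying the components: (m − 1)·(2) = (6)·(0).
Solving gives m = 1.

1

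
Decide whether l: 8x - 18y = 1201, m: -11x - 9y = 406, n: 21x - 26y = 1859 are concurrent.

The three lines meet at one point iff the augmented coefficient matrix [aᵢ bᵢ cᵢ] has rank < 3, i.e. its determinant vanishes.
Here the determinant is -475.
Nonzero, so no common point exists.

No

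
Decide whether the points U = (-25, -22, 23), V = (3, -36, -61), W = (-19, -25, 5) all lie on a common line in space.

UV = (28, -14, -84), UW = (6, -3, -18).
Each component of UW is 3/14 times the corresponding component of UV, so UW = 3/14·UV and the points are collinear.

Yes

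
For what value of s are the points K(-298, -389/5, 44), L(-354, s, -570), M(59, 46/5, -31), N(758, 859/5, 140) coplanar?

-381/5

Normal to plane KMN: n = (27072, -113472, -13824/5); plane equation n·P = 3195072/5.
Requiring n·L = 3195072/5: (-113472)s + (-8007552) = 3195072/5.
So s = -381/5.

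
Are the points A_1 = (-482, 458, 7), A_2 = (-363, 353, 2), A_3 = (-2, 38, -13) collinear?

A_1A_2 = (119, -105, -5), A_1A_3 = (480, -420, -20).
A_1A_2 × A_1A_3 = (0, -20, 420).
The cross product is nonzero, so the points do not lie on one line.

No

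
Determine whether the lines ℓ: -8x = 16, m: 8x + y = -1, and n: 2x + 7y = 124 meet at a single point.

No

Intersecting ℓ and m: solving the 2×2 system gives (x, y) = (-2, 15).
Substitute into n: (2)(-2) + (7)(15) = 101.
But n requires 124 ≠ 101, so the three lines have no common point.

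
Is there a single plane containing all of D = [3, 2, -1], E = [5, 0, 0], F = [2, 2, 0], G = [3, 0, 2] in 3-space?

Yes

The four points are coplanar iff the 3×3 determinant with rows DE, DF, DG is zero.
Rows: (2, -2, 1), (-1, 0, 1), (0, -2, 3).
Expanding along the first row: (2)(2) − (-2)(-3) + (1)(2) = 0.
Zero determinant ⇒ coplanar.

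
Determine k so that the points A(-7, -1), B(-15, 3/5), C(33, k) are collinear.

-9

The three points are collinear iff det[AB; AC] = 0.
This determinant is linear in k: (-8)k + (-72) = 0, so k = -9.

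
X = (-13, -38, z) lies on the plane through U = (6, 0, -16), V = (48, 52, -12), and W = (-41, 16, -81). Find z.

-6

Coplanarity requires UV · (UW × UX) = 0.
UV = (42, 52, 4), UW = (-47, 16, -65); the triple product is linear in z with coefficient 3116 and constant term 18696.
Setting it to zero: z = -6.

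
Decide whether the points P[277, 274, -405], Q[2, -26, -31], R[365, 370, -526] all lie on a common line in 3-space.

No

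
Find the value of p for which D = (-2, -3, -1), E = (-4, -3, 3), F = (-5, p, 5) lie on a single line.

-3

Direction DE = (-2, 0, 4). From the x-coordinate of F, the parameter along the line is τ = (-5 − (-2))/(-2) = 3/2.
Then p = (-3) + 3/2·(0) = -3.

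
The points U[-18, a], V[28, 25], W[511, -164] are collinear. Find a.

The three points are collinear iff det[UV; UW] = 0.
This determinant is linear in a: (483)a + (-20769) = 0, so a = 43.

43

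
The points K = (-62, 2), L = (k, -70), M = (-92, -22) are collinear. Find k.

-152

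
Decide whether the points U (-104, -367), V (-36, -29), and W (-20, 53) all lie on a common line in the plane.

UV = (68, 338), UW = (84, 420).
det[UV; UW] = (68)(420) − (338)(84) = 168.
The determinant is nonzero, so they are not collinear.

No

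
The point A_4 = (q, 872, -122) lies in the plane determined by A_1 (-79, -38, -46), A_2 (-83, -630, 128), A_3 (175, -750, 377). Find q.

The plane through A_1, A_2, A_3 has equation −126528x + 45888y + 153216z = 1204032.
Substituting A_4: (-126528)q + (21321984) = 1204032, so q = 159.

159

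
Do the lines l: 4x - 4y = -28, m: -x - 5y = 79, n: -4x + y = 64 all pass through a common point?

Yes

Lines aᵢx + bᵢy = cᵢ with pairwise distinct directions are concurrent exactly when det[aᵢ bᵢ cᵢ] = 0.
Here the determinant is 0.
It vanishes, so the lines are concurrent at (-19, -12).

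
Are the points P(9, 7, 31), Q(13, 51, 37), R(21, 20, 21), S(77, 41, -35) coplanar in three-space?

Yes

A normal to the plane through P, Q, R is n = PQ × PR = (-518, 112, -476).
The plane has equation n·X = -18634. For S: n·S = -18634.
Equal, so S lies in the plane and all four are coplanar.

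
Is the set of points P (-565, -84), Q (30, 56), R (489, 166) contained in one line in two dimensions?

PQ = (595, 140), PR = (1054, 250).
det[PQ; PR] = (595)(250) − (140)(1054) = 1190.
The determinant is nonzero, so they are not collinear.

No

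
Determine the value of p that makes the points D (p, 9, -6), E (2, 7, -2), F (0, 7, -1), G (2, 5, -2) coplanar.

10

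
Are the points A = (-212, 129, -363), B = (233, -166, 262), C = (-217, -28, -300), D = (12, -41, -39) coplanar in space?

Yes

A normal to the plane through A, B, C is n = AB × AC = (79540, -31160, -71340).
The plane has equation n·P = 5014300. For D: n·D = 5014300.
Equal, so D lies in the plane and all four are coplanar.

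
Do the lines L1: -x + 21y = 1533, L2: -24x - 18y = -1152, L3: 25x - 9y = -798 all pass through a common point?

No

Intersecting L1 and L2: solving the 2×2 system gives (x, y) = (-189/29, 2108/29).
Substitute into L3: (25)(-189/29) + (-9)(2108/29) = -23697/29.
But L3 requires -798 ≠ -23697/29, so the three lines have no common point.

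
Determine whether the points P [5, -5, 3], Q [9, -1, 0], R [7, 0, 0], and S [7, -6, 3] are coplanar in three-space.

Yes

A normal to the plane through P, Q, R is n = PQ × PR = (3, 6, 12).
The plane has equation n·X = 21. For S: n·S = 21.
Equal, so S lies in the plane and all four are coplanar.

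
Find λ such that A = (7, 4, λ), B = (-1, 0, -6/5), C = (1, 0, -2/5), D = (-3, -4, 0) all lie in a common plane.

0

The points are coplanar iff AB · (AC × AD) = 0.
Expanding, this is linear in λ: (8)λ + (0) = 0.
So λ = 0.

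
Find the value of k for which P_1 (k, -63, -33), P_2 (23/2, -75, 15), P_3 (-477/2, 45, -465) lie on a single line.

Collinearity requires P_1P_2 × P_1P_3 = 0; each component is linear in k.
The y-component gives (-480)k + (-6480) = 0, so k = -27/2.
The remaining components then also vanish.

-27/2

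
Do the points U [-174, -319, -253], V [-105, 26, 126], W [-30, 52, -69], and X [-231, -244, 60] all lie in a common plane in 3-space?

A normal to the plane through U, V, W is n = UV × UW = (-77129, 41880, -24081).
The plane has equation n·P = 6153219. For X: n·X = 6153219.
Equal, so X lies in the plane and all four are coplanar.

Yes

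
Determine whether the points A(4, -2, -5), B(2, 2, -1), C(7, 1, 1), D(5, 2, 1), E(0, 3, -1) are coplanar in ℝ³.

The plane through A, B, C has normal n = AB × AC = (12, 24, -18) and equation n·P = 90.
Checking the remaining points: n·D = 90, n·E = 90.
All equal 90, so all 5 points lie in one plane.

Yes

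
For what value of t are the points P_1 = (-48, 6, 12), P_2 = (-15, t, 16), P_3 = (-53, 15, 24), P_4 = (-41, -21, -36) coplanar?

-15

The points are coplanar iff P_1P_2 · (P_1P_3 × P_1P_4) = 0.
Expanding, this is linear in t: (-156)t + (-2340) = 0.
So t = -15.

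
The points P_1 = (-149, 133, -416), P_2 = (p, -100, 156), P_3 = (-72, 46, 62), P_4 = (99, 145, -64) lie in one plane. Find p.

The points are coplanar iff P_1P_2 · (P_1P_3 × P_1P_4) = 0.
Expanding, this is linear in p: (-36360)p + (-13853160) = 0.
So p = -381.

-381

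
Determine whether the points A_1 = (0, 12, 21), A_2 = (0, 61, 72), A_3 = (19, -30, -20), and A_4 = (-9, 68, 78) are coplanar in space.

Yes

With A_1 as base: A_1A_2 = (0, 49, 51), A_1A_3 = (19, -42, -41), A_1A_4 = (-9, 56, 57).
A_1A_3 × A_1A_4 = (-98, -714, 686).
A_1A_2 · (A_1A_3 × A_1A_4) = 0.
The scalar triple product vanishes, so the four points are coplanar.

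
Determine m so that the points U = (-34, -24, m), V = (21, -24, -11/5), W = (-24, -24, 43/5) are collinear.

11

Collinearity requires UV × UW = 0; each component is linear in m.
The y-component gives (45)m + (-495) = 0, so m = 11.
The remaining components then also vanish.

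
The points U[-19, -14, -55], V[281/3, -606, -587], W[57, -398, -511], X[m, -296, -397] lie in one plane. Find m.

Normal to plane UVW: n = (65664, 10944, 1728); plane equation n·P = -1495872.
Requiring n·X = -1495872: (65664)m + (-3925440) = -1495872.
So m = 37.

37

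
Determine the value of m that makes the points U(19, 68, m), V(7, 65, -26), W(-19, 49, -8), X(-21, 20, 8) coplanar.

-32

Coplanarity ⇔ det[UV; UW; UX] = 0.
Expanding, this is linear in m: (-722)m + (-23104) = 0.
So m = -32.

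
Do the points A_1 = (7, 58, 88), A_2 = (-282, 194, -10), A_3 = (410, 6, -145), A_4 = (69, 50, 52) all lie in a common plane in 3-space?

No

With A_1 as base: A_1A_2 = (-289, 136, -98), A_1A_3 = (403, -52, -233), A_1A_4 = (62, -8, -36).
A_1A_3 × A_1A_4 = (8, 62, 0).
A_1A_2 · (A_1A_3 × A_1A_4) = 6120.
Since 6120 ≠ 0, the four points are not coplanar.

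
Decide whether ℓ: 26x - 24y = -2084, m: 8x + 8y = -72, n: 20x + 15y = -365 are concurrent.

The three lines meet at one point iff the augmented coefficient matrix [aᵢ bᵢ cᵢ] has rank < 3, i.e. its determinant vanishes.
Here the determinant is 0.
It vanishes, so the lines are concurrent at (-46, 37).

Yes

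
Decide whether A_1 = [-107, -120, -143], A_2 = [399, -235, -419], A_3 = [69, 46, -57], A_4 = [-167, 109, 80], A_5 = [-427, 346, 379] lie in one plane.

The plane through A_1, A_2, A_3 has normal n = A_1A_2 × A_1A_3 = (35926, -92092, 104236) and equation n·P = -7698790.
Checking the remaining points: n·A_4 = -7698790, n·A_5 = -7698790.
All equal -7698790, so all 5 points lie in one plane.

Yes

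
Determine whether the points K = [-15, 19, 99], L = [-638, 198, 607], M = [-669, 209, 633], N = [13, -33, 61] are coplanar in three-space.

Yes

The four points are coplanar iff the 3×3 determinant with rows KL, KM, KN is zero.
Rows: (-623, 179, 508), (-654, 190, 534), (28, -52, -38).
Expanding along the first row: (-623)(20548) − (179)(9900) + (508)(28688) = 0.
Zero determinant ⇒ coplanar.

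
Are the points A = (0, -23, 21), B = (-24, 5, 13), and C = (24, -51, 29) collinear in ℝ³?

Yes

AB = (-24, 28, -8), AC = (24, -28, 8).
AB × AC = (0, 0, 0).
The cross product vanishes, so the three points are collinear.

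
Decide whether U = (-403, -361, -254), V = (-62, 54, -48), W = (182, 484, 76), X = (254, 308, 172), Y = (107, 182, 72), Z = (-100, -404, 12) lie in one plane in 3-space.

The plane through U, V, W has normal n = UV × UW = (-37120, 7980, 45370) and equation n·P = 554600.
Checking the remaining points: n·X = 833000, n·Y = 747160, n·Z = 1032520.
Since n·X = 833000 ≠ 554600, X is off the plane and the points are not all coplanar.

No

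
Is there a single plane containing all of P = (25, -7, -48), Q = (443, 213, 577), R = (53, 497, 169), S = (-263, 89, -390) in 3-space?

Yes

A normal to the plane through P, Q, R is n = PQ × PR = (-267260, -73206, 204512).
The plane has equation n·X = -15985634. For S: n·S = -15985634.
Equal, so S lies in the plane and all four are coplanar.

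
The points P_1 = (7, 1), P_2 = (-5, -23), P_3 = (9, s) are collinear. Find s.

5

Collinearity: (P_3 − P_1) must be parallel to (P_2 − P_1) = (-12, -24).
Cross-multiplying the components: (s − 1)·(-12) = (2)·(-24).
Solving gives s = 5.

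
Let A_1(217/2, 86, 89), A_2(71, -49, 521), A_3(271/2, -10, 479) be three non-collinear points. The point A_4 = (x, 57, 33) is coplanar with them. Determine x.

The plane through A_1, A_2, A_3 has equation −11178x + 26289y + 7245z = 1692846.
Substituting A_4: (-11178)x + (1737558) = 1692846, so x = 4.

4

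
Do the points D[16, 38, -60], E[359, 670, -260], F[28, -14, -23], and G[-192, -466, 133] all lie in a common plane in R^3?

With D as base: DE = (343, 632, -200), DF = (12, -52, 37), DG = (-208, -504, 193).
DF × DG = (8612, -10012, -16864).
DE · (DF × DG) = -868.
Since -868 ≠ 0, the four points are not coplanar.

No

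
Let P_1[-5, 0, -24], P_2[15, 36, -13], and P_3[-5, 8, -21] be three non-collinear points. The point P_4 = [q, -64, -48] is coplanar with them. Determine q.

A normal to the plane is n = P_1P_2 × P_1P_3 = (20, -60, 160).
P_4 lies in the plane iff n · P_1P_4 = 0.
This gives (20)q + (100) = 0, so q = -5.

-5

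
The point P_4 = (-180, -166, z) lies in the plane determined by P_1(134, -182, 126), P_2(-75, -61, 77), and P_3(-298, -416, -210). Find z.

Coplanarity requires P_1P_2 · (P_1P_3 × P_1P_4) = 0.
P_1P_2 = (-209, 121, -49), P_1P_3 = (-432, -234, -336); the triple product is linear in z with coefficient 101178 and constant term 2832984.
Setting it to zero: z = -28.

-28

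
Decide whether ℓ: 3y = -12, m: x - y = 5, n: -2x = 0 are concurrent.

No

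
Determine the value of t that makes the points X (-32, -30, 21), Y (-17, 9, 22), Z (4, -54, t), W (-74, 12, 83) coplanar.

-27

Normal to plane XYW: n = (2376, -972, 2268); plane equation n·P = 756.
Requiring n·Z = 756: (2268)t + (61992) = 756.
So t = -27.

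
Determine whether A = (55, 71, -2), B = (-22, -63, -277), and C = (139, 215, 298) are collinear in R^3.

AB = (-77, -134, -275), AC = (84, 144, 300).
Comparing components 2 and 3: (-134)(300) − (-275)(144) = -600 ≠ 0, so AB and AC are not parallel and the points are not collinear.

No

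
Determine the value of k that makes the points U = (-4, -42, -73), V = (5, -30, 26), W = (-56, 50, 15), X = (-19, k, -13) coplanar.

-7

The points are coplanar iff UV · (UW × UX) = 0.
Expanding, this is linear in k: (-5940)k + (-41580) = 0.
So k = -7.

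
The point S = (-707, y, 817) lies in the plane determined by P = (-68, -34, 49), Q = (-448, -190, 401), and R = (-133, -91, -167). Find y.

A normal to the plane is n = PQ × PR = (53760, -104960, 11520).
S lies in the plane iff n · PS = 0.
This gives (-104960)y + (-29073920) = 0, so y = -277.

-277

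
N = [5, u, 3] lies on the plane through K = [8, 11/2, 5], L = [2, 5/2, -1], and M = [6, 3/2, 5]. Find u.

5/2

The plane through K, L, M has equation −24x + 12y + 18z = -36.
Substituting N: (12)u + (-66) = -36, so u = 5/2.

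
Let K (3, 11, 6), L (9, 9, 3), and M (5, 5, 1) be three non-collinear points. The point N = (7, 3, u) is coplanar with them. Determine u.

-1

Coplanarity requires KL · (KM × KN) = 0.
KL = (6, -2, -3), KM = (2, -6, -5); the triple product is linear in u with coefficient -32 and constant term -32.
Setting it to zero: u = -1.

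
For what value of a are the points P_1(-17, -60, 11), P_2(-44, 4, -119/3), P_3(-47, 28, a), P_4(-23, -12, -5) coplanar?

The points are coplanar iff P_1P_2 · (P_1P_3 × P_1P_4) = 0.
Expanding, this is linear in a: (912)a + (43472) = 0.
So a = -143/3.

-143/3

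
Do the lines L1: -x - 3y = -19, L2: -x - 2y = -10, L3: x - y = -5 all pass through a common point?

No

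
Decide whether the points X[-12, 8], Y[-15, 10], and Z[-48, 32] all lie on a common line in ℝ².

XY = (-3, 2), XZ = (-36, 24).
Checking proportionality: XZ = 12·XY, so the vectors are parallel and the points are collinear.

Yes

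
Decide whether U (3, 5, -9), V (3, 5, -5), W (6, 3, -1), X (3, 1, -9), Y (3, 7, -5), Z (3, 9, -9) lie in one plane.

The plane through U, V, W has normal n = UV × UW = (8, 12, 0) and equation n·P = 84.
Checking the remaining points: n·X = 36, n·Y = 108, n·Z = 132.
Since n·X = 36 ≠ 84, X is off the plane and the points are not all coplanar.

No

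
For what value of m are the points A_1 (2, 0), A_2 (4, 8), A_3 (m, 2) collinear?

The three points are collinear iff det[A_1A_2; A_1A_3] = 0.
This determinant is linear in m: (-8)m + (20) = 0, so m = 5/2.

5/2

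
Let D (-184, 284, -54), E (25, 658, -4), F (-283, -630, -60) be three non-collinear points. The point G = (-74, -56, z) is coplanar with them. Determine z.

Coplanarity requires DE · (DF × DG) = 0.
DE = (209, 374, 50), DF = (-99, -914, -6); the triple product is linear in z with coefficient -154000 and constant term -2279200.
Setting it to zero: z = -74/5.

-74/5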